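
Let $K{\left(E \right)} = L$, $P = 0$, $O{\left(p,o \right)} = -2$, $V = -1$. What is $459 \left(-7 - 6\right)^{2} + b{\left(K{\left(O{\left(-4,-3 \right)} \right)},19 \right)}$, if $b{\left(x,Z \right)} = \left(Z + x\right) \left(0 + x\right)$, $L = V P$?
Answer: $77571$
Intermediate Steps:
$L = 0$ ($L = \left(-1\right) 0 = 0$)
$K{\left(E \right)} = 0$
$b{\left(x,Z \right)} = x \left(Z + x\right)$ ($b{\left(x,Z \right)} = \left(Z + x\right) x = x \left(Z + x\right)$)
$459 \left(-7 - 6\right)^{2} + b{\left(K{\left(O{\left(-4,-3 \right)} \right)},19 \right)} = 459 \left(-7 - 6\right)^{2} + 0 \left(19 + 0\right) = 459 \left(-13\right)^{2} + 0 \cdot 19 = 459 \cdot 169 + 0 = 77571 + 0 = 77571$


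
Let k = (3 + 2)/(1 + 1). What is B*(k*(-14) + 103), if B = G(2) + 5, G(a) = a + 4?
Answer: 748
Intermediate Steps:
G(a) = 4 + a
B = 11 (B = (4 + 2) + 5 = 6 + 5 = 11)
k = 5/2 ≈ 2.5000
B*(k*(-14) + 103) = 11*((5/2)*(-14) + 103) = 11*(-35 + 103) = 11*68 = 748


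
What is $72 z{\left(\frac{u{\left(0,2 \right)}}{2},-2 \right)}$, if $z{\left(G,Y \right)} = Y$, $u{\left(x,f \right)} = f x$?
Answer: $-144$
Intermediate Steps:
$72 z{\left(\frac{u{\left(0,2 \right)}}{2},-2 \right)} = 72 \left(-2\right) = -144$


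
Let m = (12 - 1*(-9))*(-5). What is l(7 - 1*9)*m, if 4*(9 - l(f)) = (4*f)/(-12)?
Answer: -1855/2 ≈ -927.50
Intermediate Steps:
l(f) = 9 + f/12 (l(f) = 9 - 4*f/(4*(-12)) = 9 - 4*f*(-1)/(4*12) = 9 - (-1)*f/12 = 9 + f/12)
m = -105 (m = (12 + 9)*(-5) = 21*(-5) = -105)
l(7 - 1*9)*m = (9 + (7 - 1*9)/12)*(-105) = (9 + (7 - 9)/12)*(-105) = (9 + (1/12)*(-2))*(-105) = (9 - ⅙)*(-105) = (53/6)*(-105) = -1855/2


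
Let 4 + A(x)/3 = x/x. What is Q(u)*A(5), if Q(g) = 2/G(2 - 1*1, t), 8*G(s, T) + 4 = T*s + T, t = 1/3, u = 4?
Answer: 216/5 ≈ 43.200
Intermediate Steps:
t = 1/3 (t = 1*(1/3) = 1/3 ≈ 0.33333)
G(s, T) = -1/2 + T/8 + T*s/8 (G(s, T) = -1/2 + (T*s + T)/8 = -1/2 + (T + T*s)/8 = -1/2 + (T/8 + T*s/8) = -1/2 + T/8 + T*s/8)
A(x) = -9 (A(x) = -12 + 3*(x/x) = -12 + 3*1 = -12 + 3 = -9)
Q(g) = -24/5 (Q(g) = 2/(-1/2 + (1/8)*(1/3) + (1/8)*(1/3)*(2 - 1*1)) = 2/(-1/2 + 1/24 + (1/8)*(1/3)*(2 - 1)) = 2/(-1/2 + 1/24 + (1/8)*(1/3)*1) = 2/(-1/2 + 1/24 + 1/24) = 2/(-5/12) = 2*(-12/5) = -24/5)
Q(u)*A(5) = -24/5*(-9) = 216/5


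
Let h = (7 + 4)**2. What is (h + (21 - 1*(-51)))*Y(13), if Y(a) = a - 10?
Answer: 579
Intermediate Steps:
Y(a) = -10 + a
h = 121 (h = 11**2 = 121)
(h + (21 - 1*(-51)))*Y(13) = (121 + (21 - 1*(-51)))*(-10 + 13) = (121 + (21 + 51))*3 = (121 + 72)*3 = 193*3 = 579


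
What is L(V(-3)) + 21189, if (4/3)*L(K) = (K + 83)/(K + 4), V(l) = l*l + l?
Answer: 847827/40 ≈ 21196.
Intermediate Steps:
V(l) = l + l² (V(l) = l² + l = l + l²)
L(K) = 3*(83 + K)/(4*(4 + K)) (L(K) = 3*((K + 83)/(K + 4))/4 = 3*((83 + K)/(4 + K))/4 = 3*(83 + K)/(4*(4 + K)))
L(V(-3)) + 21189 = 3*(83 - 3*(1 - 3))/(4*(4 - 3*(1 - 3))) + 21189 = 3*(83 - 3*(-2))/(4*(4 - 3*(-2))) + 21189 = 3*(83 + 6)/(4*(4 + 6)) + 21189 = (¾)*89/10 + 21189 = (¾)*(⅒)*89 + 21189 = 267/40 + 21189 = 847827/40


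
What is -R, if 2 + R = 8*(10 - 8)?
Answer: -14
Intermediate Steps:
R = 14 (R = -2 + 8*(10 - 8) = -2 + 8*2 = -2 + 16 = 14)
-R = -1*14 = -14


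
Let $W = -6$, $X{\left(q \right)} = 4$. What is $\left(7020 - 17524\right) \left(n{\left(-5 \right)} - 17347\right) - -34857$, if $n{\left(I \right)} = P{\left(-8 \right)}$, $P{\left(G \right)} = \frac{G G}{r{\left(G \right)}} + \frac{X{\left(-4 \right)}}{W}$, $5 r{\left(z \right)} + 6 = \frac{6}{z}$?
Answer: $\frac{4934323307}{27} \approx 1.8275 \cdot 10^{8}$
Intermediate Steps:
$r{\left(z \right)} = - \frac{6}{5} + \frac{6}{5 z}$ ($r{\left(z \right)} = - \frac{6}{5} + \frac{6 \frac{1}{z}}{5} = - \frac{6}{5} + \frac{6}{5 z}$)
$P{\left(G \right)} = - \frac{2}{3} + \frac{5 G^{3}}{6 \left(1 - G\right)}$ ($P{\left(G \right)} = \frac{G G}{\frac{6}{5} \frac{1}{G} \left(1 - G\right)} + \frac{4}{-6} = G^{2} \frac{5 G}{6 \left(1 - G\right)} + 4 \left(- \frac{1}{6}\right) = \frac{5 G^{3}}{6 \left(1 - G\right)} - \frac{2}{3} = - \frac{2}{3} + \frac{5 G^{3}}{6 \left(1 - G\right)}$)
$n{\left(I \right)} = - \frac{1298}{27}$ ($n{\left(I \right)} = \frac{4 - 5 \left(-8\right)^{3} - -32}{6 \left(-1 - 8\right)} = \frac{4 - -2560 + 32}{6 \left(-9\right)} = \frac{1}{6} \left(- \frac{1}{9}\right) \left(4 + 2560 + 32\right) = \frac{1}{6} \left(- \frac{1}{9}\right) 2596 = - \frac{1298}{27}$)
$\left(7020 - 17524\right) \left(n{\left(-5 \right)} - 17347\right) - -34857 = \left(7020 - 17524\right) \left(- \frac{1298}{27} - 17347\right) - -34857 = \left(-10504\right) \left(- \frac{469667}{27}\right) + 34857 = \frac{4933382168}{27} + 34857 = \frac{4934323307}{27}$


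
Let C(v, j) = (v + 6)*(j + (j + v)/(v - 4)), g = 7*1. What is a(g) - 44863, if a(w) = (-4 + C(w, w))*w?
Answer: -131488/3 ≈ -43829.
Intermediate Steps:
g = 7
C(v, j) = (6 + v)*(j + (j + v)/(-4 + v))
a(w) = w*(-4 + (w³ - 12*w + 4*w²)/(-4 + w)) (a(w) = (-4 + (w² - 18*w + 6*w + w*w² + 3*w*w)/(-4 + w))*w = (-4 + (w² - 18*w + 6*w + w³ + 3*w²)/(-4 + w))*w = (-4 + (w³ - 12*w + 4*w²)/(-4 + w))*w = w*(-4 + (w³ - 12*w + 4*w²)/(-4 + w)))
a(g) - 44863 = 7*(16 + 7³ - 16*7 + 4*7²)/(-4 + 7) - 44863 = 7*(16 + 343 - 112 + 4*49)/3 - 44863 = 7*(⅓)*(16 + 343 - 112 + 196) - 44863 = 7*(⅓)*443 - 44863 = 3101/3 - 44863 = -131488/3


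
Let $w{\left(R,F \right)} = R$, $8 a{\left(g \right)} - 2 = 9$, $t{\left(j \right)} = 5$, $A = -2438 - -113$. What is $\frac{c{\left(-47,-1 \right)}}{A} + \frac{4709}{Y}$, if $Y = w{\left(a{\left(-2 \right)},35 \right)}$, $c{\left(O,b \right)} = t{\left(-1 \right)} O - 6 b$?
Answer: $\frac{87589919}{25575} \approx 3424.8$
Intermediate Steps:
$A = -2325$ ($A = -2438 + 113 = -2325$)
$a{\left(g \right)} = \frac{11}{8}$ ($a{\left(g \right)} = \frac{1}{4} + \frac{1}{8} \cdot 9 = \frac{1}{4} + \frac{9}{8} = \frac{11}{8}$)
$c{\left(O,b \right)} = - 6 b + 5 O$ ($c{\left(O,b \right)} = 5 O - 6 b = - 6 b + 5 O$)
$Y = \frac{11}{8} \approx 1.375$
$\frac{c{\left(-47,-1 \right)}}{A} + \frac{4709}{Y} = \frac{\left(-6\right) \left(-1\right) + 5 \left(-47\right)}{-2325} + \frac{4709}{\frac{11}{8}} = \left(6 - 235\right) \left(- \frac{1}{2325}\right) + 4709 \cdot \frac{8}{11} = \left(-229\right) \left(- \frac{1}{2325}\right) + \frac{37672}{11} = \frac{229}{2325} + \frac{37672}{11} = \frac{87589919}{25575}$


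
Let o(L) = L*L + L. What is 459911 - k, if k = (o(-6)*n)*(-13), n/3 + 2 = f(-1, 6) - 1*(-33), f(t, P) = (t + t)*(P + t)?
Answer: 484481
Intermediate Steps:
f(t, P) = 2*t*(P + t) (f(t, P) = (2*t)*(P + t) = 2*t*(P + t))
o(L) = L + L**2 (o(L) = L**2 + L = L + L**2)
n = 63 (n = -6 + 3*(2*(-1)*(6 - 1) - 1*(-33)) = -6 + 3*(2*(-1)*5 + 33) = -6 + 3*(-10 + 33) = -6 + 3*23 = -6 + 69 = 63)
k = -24570 (k = (-6*(1 - 6)*63)*(-13) = (-6*(-5)*63)*(-13) = (30*63)*(-13) = 1890*(-13) = -24570)
459911 - k = 459911 - 1*(-24570) = 459911 + 24570 = 484481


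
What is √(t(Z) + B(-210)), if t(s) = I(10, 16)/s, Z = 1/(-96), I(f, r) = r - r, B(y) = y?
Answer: I*√210 ≈ 14.491*I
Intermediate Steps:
I(f, r) = 0
Z = -1/96 ≈ -0.010417
t(s) = 0 (t(s) = 0/s = 0)
√(t(Z) + B(-210)) = √(0 - 210) = √(-210) = I*√210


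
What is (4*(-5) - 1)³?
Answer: -9261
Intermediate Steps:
(4*(-5) - 1)³ = (-20 - 1)³ = (-21)³ = -9261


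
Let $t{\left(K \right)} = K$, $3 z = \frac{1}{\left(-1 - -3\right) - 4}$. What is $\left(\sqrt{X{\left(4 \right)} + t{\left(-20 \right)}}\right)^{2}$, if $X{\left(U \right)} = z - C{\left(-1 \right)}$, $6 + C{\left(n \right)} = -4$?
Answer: $- \frac{61}{6} \approx -10.167$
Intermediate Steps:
$z = - \frac{1}{6}$ ($z = \frac{1}{3 \left(\left(-1 - -3\right) - 4\right)} = \frac{1}{3 \left(\left(-1 + 3\right) - 4\right)} = \frac{1}{3 \left(2 - 4\right)} = \frac{1}{3 \left(-2\right)} = \frac{1}{3} \left(- \frac{1}{2}\right) = - \frac{1}{6} \approx -0.16667$)
$C{\left(n \right)} = -10$ ($C{\left(n \right)} = -6 - 4 = -10$)
$X{\left(U \right)} = \frac{59}{6}$ ($X{\left(U \right)} = - \frac{1}{6} - -10 = - \frac{1}{6} + 10 = \frac{59}{6}$)
$\left(\sqrt{X{\left(4 \right)} + t{\left(-20 \right)}}\right)^{2} = \left(\sqrt{\frac{59}{6} - 20}\right)^{2} = \left(\sqrt{- \frac{61}{6}}\right)^{2} = \left(\frac{i \sqrt{366}}{6}\right)^{2} = - \frac{61}{6}$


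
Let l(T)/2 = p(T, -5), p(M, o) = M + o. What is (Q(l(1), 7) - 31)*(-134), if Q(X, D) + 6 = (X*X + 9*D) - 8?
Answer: -10988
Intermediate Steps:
l(T) = -10 + 2*T (l(T) = 2*(T - 5) = 2*(-5 + T) = -10 + 2*T)
Q(X, D) = -14 + X**2 + 9*D (Q(X, D) = -6 + ((X*X + 9*D) - 8) = -6 + ((X**2 + 9*D) - 8) = -6 + (-8 + X**2 + 9*D) = -14 + X**2 + 9*D)
(Q(l(1), 7) - 31)*(-134) = ((-14 + (-10 + 2*1)**2 + 9*7) - 31)*(-134) = ((-14 + (-10 + 2)**2 + 63) - 31)*(-134) = ((-14 + (-8)**2 + 63) - 31)*(-134) = ((-14 + 64 + 63) - 31)*(-134) = (113 - 31)*(-134) = 82*(-134) = -10988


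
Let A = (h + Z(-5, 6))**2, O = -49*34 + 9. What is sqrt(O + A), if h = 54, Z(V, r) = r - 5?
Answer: 6*sqrt(38) ≈ 36.987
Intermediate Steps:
Z(V, r) = -5 + r
O = -1657 (O = -1666 + 9 = -1657)
A = 3025 (A = (54 + (-5 + 6))**2 = (54 + 1)**2 = 55**2 = 3025)
sqrt(O + A) = sqrt(-1657 + 3025) = sqrt(1368) = 6*sqrt(38)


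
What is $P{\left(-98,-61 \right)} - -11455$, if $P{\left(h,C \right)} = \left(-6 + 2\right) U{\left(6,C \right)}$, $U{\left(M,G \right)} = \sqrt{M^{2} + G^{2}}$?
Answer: $11455 - 68 \sqrt{13} \approx 11210.0$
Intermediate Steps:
$U{\left(M,G \right)} = \sqrt{G^{2} + M^{2}}$
$P{\left(h,C \right)} = - 4 \sqrt{36 + C^{2}}$ ($P{\left(h,C \right)} = \left(-6 + 2\right) \sqrt{C^{2} + 6^{2}} = - 4 \sqrt{C^{2} + 36} = - 4 \sqrt{36 + C^{2}}$)
$P{\left(-98,-61 \right)} - -11455 = - 4 \sqrt{36 + \left(-61\right)^{2}} - -11455 = - 4 \sqrt{36 + 3721} + 11455 = - 4 \sqrt{3757} + 11455 = - 4 \cdot 17 \sqrt{13} + 11455 = - 68 \sqrt{13} + 11455 = 11455 - 68 \sqrt{13}$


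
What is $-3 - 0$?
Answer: $-3$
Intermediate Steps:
$-3 - 0 = -3 + 0 = -3$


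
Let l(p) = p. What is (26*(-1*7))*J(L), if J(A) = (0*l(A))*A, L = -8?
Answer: 0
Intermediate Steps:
J(A) = 0 (J(A) = (0*A)*A = 0*A = 0)
(26*(-1*7))*J(L) = (26*(-1*7))*0 = (26*(-7))*0 = -182*0 = 0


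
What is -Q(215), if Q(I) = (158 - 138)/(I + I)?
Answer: -2/43 ≈ -0.046512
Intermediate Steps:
Q(I) = 10/I (Q(I) = 20/((2*I)) = 20*(1/(2*I)) = 10/I)
-Q(215) = -10/215 = -1*2/43 = -2/43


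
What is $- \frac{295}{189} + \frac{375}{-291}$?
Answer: $- \frac{52240}{18333} \approx -2.8495$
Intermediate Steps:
$- \frac{295}{189} + \frac{375}{-291} = \left(-295\right) \frac{1}{189} + 375 \left(- \frac{1}{291}\right) = - \frac{295}{189} - \frac{125}{97} = - \frac{52240}{18333}$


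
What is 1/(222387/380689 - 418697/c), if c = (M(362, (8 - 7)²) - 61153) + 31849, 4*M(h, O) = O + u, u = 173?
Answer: 22278300969/331800994093 ≈ 0.067144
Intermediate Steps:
M(h, O) = 173/4 + O/4 (M(h, O) = (O + 173)/4 = (173 + O)/4 = 173/4 + O/4)
c = -58521/2 (c = ((173/4 + (8 - 7)²/4) - 61153) + 31849 = ((173/4 + (¼)*1²) - 61153) + 31849 = ((173/4 + (¼)*1) - 61153) + 31849 = ((173/4 + ¼) - 61153) + 31849 = (87/2 - 61153) + 31849 = -122219/2 + 31849 = -58521/2 ≈ -29261.)
1/(222387/380689 - 418697/c) = 1/(222387/380689 - 418697/(-58521/2)) = 1/(222387*(1/380689) - 418697*(-2/58521)) = 1/(222387/380689 + 837394/58521) = 1/(331800994093/22278300969) = 22278300969/331800994093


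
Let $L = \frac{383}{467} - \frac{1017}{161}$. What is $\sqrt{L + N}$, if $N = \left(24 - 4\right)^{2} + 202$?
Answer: $\frac{\sqrt{3372084168726}}{75187} \approx 24.423$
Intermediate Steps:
$L = - \frac{413276}{75187}$ ($L = 383 \cdot \frac{1}{467} - \frac{1017}{161} = \frac{383}{467} - \frac{1017}{161} = - \frac{413276}{75187} \approx -5.4966$)
$N = 602$ ($N = 20^{2} + 202 = 400 + 202 = 602$)
$\sqrt{L + N} = \sqrt{- \frac{413276}{75187} + 602} = \sqrt{\frac{44849298}{75187}} = \frac{\sqrt{3372084168726}}{75187}$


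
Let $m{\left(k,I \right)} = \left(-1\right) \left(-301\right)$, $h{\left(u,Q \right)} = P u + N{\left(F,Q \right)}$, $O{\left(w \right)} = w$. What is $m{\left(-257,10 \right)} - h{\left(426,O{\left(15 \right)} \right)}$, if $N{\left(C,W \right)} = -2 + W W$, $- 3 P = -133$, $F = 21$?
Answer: $-18808$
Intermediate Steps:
$P = \frac{133}{3}$ ($P = \left(- \frac{1}{3}\right) \left(-133\right) = \frac{133}{3} \approx 44.333$)
$N{\left(C,W \right)} = -2 + W^{2}$
$h{\left(u,Q \right)} = -2 + Q^{2} + \frac{133 u}{3}$ ($h{\left(u,Q \right)} = \frac{133 u}{3} + \left(-2 + Q^{2}\right) = -2 + Q^{2} + \frac{133 u}{3}$)
$m{\left(k,I \right)} = 301$
$m{\left(-257,10 \right)} - h{\left(426,O{\left(15 \right)} \right)} = 301 - \left(-2 + 15^{2} + \frac{133}{3} \cdot 426\right) = 301 - \left(-2 + 225 + 18886\right) = 301 - 19109 = -18808$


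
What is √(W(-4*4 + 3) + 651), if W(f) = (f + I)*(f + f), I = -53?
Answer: 3*√263 ≈ 48.652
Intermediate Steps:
W(f) = 2*f*(-53 + f) (W(f) = (f - 53)*(f + f) = (-53 + f)*(2*f) = 2*f*(-53 + f))
√(W(-4*4 + 3) + 651) = √(2*(-4*4 + 3)*(-53 + (-4*4 + 3)) + 651) = √(2*(-16 + 3)*(-53 + (-16 + 3)) + 651) = √(2*(-13)*(-53 - 13) + 651) = √(2*(-13)*(-66) + 651) = √(1716 + 651) = √2367 = 3*√263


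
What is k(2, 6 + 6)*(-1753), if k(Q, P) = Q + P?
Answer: -24542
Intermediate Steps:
k(Q, P) = P + Q
k(2, 6 + 6)*(-1753) = ((6 + 6) + 2)*(-1753) = (12 + 2)*(-1753) = 14*(-1753) = -24542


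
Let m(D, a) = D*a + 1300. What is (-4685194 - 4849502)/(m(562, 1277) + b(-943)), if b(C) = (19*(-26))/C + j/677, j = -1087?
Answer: -2029018269352/153000073237 ≈ -13.262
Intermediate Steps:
m(D, a) = 1300 + D*a
b(C) = -1087/677 - 494/C (b(C) = (19*(-26))/C - 1087/677 = -494/C - 1087*1/677 = -494/C - 1087/677 = -1087/677 - 494/C)
(-4685194 - 4849502)/(m(562, 1277) + b(-943)) = (-4685194 - 4849502)/((1300 + 562*1277) + (-1087/677 - 494/(-943))) = -9534696/((1300 + 717674) + (-1087/677 - 494*(-1/943))) = -9534696/(718974 + (-1087/677 + 494/943)) = -9534696/(718974 - 690603/638411) = -9534696/459000219711/638411 = -9534696*638411/459000219711 = -2029018269352/153000073237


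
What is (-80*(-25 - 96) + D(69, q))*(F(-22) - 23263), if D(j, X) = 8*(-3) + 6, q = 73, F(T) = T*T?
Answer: -220090698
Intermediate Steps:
F(T) = T**2
D(j, X) = -18 (D(j, X) = -24 + 6 = -18)
(-80*(-25 - 96) + D(69, q))*(F(-22) - 23263) = (-80*(-25 - 96) - 18)*((-22)**2 - 23263) = (-80*(-121) - 18)*(484 - 23263) = (9680 - 18)*(-22779) = 9662*(-22779) = -220090698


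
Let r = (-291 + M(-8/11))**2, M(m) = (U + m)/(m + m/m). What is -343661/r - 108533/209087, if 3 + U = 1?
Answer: -81688245840/18943491287 ≈ -4.3122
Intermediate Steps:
U = -2 (U = -3 + 1 = -2)
M(m) = (-2 + m)/(1 + m) (M(m) = (-2 + m)/(m + m/m) = (-2 + m)/(m + 1) = (-2 + m)/(1 + m))
r = 90601 (r = (-291 + (-2 - 8/11)/(1 - 8/11))**2 = (-291 - 30/11/(3/11))**2 = (-291 + (11/3)*(-30/11))**2 = (-291 - 10)**2 = (-301)**2 = 90601)
-343661/r - 108533/209087 = -343661/90601 - 108533/209087 = -81688245840/18943491287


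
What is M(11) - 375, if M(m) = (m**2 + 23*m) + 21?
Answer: 20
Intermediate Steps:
M(m) = 21 + m**2 + 23*m
M(11) - 375 = (21 + 11**2 + 23*11) - 375 = (21 + 121 + 253) - 375 = 395 - 375 = 20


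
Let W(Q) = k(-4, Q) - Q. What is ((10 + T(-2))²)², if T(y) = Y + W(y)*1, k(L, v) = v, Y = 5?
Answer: 50625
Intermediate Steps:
W(Q) = 0 (W(Q) = Q - Q = 0)
T(y) = 5 (T(y) = 5 + 0*1 = 5 + 0 = 5)
((10 + T(-2))²)² = ((10 + 5)²)² = (15²)² = 225² = 50625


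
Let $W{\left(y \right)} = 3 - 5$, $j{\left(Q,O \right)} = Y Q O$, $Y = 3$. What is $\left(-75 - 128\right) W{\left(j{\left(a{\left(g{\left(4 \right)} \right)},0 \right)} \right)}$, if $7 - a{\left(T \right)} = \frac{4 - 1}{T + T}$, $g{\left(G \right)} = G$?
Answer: $406$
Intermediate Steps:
$a{\left(T \right)} = 7 - \frac{3}{2 T}$ ($a{\left(T \right)} = 7 - \frac{4 - 1}{T + T} = 7 - \frac{3}{2 T}$)
$j{\left(Q,O \right)} = 3 O Q$ ($j{\left(Q,O \right)} = 3 Q O = 3 O Q$)
$W{\left(y \right)} = -2$ ($W{\left(y \right)} = 3 - 5 = -2$)
$\left(-75 - 128\right) W{\left(j{\left(a{\left(g{\left(4 \right)} \right)},0 \right)} \right)} = \left(-75 - 128\right) \left(-2\right) = \left(-203\right) \left(-2\right) = 406$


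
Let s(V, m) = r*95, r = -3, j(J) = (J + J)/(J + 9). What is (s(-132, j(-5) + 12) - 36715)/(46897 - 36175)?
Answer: -18500/5361 ≈ -3.4508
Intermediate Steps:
j(J) = 2*J/(9 + J) (j(J) = (2*J)/(9 + J) = 2*J/(9 + J))
s(V, m) = -285 (s(V, m) = -3*95 = -285)
(s(-132, j(-5) + 12) - 36715)/(46897 - 36175) = (-285 - 36715)/(46897 - 36175) = -37000/10722 = -37000*1/10722 = -18500/5361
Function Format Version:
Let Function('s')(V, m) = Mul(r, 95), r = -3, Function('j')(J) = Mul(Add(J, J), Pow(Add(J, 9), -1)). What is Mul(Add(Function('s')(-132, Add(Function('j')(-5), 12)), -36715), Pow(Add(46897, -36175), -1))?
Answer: Rational(-18500, 5361) ≈ -3.4508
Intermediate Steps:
Function('j')(J) = Mul(2, J, Pow(Add(9, J), -1)) (Function('j')(J) = Mul(Mul(2, J), Pow(Add(9, J), -1)) = Mul(2, J, Pow(Add(9, J), -1)))
Function('s')(V, m) = -285 (Function('s')(V, m) = Mul(-3, 95) = -285)
Mul(Add(Function('s')(-132, Add(Function('j')(-5), 12)), -36715), Pow(Add(46897, -36175), -1)) = Mul(Add(-285, -36715), Pow(Add(46897, -36175), -1)) = Mul(-37000, Pow(10722, -1)) = Mul(-37000, Rational(1, 10722)) = Rational(-18500, 5361)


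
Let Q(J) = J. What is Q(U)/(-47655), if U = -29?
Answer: 29/47655 ≈ 0.00060854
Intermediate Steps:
Q(U)/(-47655) = -29/(-47655) = -29*(-1/47655) = 29/47655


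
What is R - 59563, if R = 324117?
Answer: 264554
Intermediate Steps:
R - 59563 = 324117 - 59563 = 264554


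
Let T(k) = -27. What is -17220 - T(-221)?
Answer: -17193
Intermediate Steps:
-17220 - T(-221) = -17220 - 1*(-27) = -17220 + 27 = -17193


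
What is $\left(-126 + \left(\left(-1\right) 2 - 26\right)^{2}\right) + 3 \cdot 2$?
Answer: $664$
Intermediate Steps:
$\left(-126 + \left(\left(-1\right) 2 - 26\right)^{2}\right) + 3 \cdot 2 = \left(-126 + \left(-2 - 26\right)^{2}\right) + 6 = \left(-126 + \left(-28\right)^{2}\right) + 6 = \left(-126 + 784\right) + 6 = 658 + 6 = 664$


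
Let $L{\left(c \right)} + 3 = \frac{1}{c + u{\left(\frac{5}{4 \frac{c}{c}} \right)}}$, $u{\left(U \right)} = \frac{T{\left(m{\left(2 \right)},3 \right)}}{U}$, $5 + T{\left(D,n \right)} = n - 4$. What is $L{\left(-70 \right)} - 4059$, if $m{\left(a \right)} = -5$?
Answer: $- \frac{1519193}{374} \approx -4062.0$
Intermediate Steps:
$T{\left(D,n \right)} = -9 + n$ ($T{\left(D,n \right)} = -5 + \left(n - 4\right) = -5 + \left(-4 + n\right) = -9 + n$)
$u{\left(U \right)} = - \frac{6}{U}$ ($u{\left(U \right)} = \frac{-9 + 3}{U} = - \frac{6}{U}$)
$L{\left(c \right)} = -3 + \frac{1}{- \frac{24}{5} + c}$ ($L{\left(c \right)} = -3 + \frac{1}{c - \frac{6}{5 \frac{1}{4 \frac{c}{c}}}} = -3 + \frac{1}{c - \frac{6}{5 \frac{1}{4 \cdot 1}}} = -3 + \frac{1}{c - \frac{6}{5 \cdot \frac{1}{4}}} = -3 + \frac{1}{c - \frac{6}{\frac{5}{4}}} = -3 + \frac{1}{c - \frac{24}{5}} = -3 + \frac{1}{- \frac{24}{5} + c}$)
$L{\left(-70 \right)} - 4059 = \frac{77 - -1050}{-24 + 5 \left(-70\right)} - 4059 = \frac{77 + 1050}{-24 - 350} - 4059 = \frac{1}{-374} \cdot 1127 - 4059 = \left(- \frac{1}{374}\right) 1127 - 4059 = - \frac{1127}{374} - 4059 = - \frac{1519193}{374}$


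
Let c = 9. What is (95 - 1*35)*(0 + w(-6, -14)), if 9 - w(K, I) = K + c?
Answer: 360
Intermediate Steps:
w(K, I) = -K (w(K, I) = 9 - (K + 9) = 9 - (9 + K) = 9 + (-9 - K) = -K)
(95 - 1*35)*(0 + w(-6, -14)) = (95 - 1*35)*(0 - 1*(-6)) = (95 - 35)*(0 + 6) = 60*6 = 360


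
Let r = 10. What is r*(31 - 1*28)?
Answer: 30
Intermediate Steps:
r*(31 - 1*28) = 10*(31 - 1*28) = 10*(31 - 28) = 10*3 = 30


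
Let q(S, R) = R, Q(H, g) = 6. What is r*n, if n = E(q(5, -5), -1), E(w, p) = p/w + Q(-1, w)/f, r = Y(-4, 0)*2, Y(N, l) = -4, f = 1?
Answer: -248/5 ≈ -49.600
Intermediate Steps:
r = -8 (r = -4*2 = -8)
E(w, p) = 6 + p/w (E(w, p) = p/w + 6/1 = p/w + 6*1 = p/w + 6 = 6 + p/w)
n = 31/5 (n = 6 - 1/(-5) = 6 - 1*(-⅕) = 6 + ⅕ = 31/5 ≈ 6.2000)
r*n = -8*31/5 = -248/5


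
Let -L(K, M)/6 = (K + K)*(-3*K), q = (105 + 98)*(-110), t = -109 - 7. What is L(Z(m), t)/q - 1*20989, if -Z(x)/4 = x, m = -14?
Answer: -33485519/1595 ≈ -20994.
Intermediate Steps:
Z(x) = -4*x
t = -116
q = -22330 (q = 203*(-110) = -22330)
L(K, M) = 36*K² (L(K, M) = -6*(K + K)*(-3*K) = -6*2*K*(-3*K) = -(-36)*K² = 36*K²)
L(Z(m), t)/q - 1*20989 = (36*(-4*(-14))²)/(-22330) - 1*20989 = (36*56²)*(-1/22330) - 20989 = (36*3136)*(-1/22330) - 20989 = 112896*(-1/22330) - 20989 = -8064/1595 - 20989 = -33485519/1595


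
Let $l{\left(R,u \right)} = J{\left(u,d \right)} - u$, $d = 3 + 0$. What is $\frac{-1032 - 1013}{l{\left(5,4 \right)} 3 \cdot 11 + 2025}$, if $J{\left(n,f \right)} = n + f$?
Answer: $- \frac{2045}{2124} \approx -0.96281$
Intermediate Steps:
$d = 3$
$J{\left(n,f \right)} = f + n$
$l{\left(R,u \right)} = 3$ ($l{\left(R,u \right)} = \left(3 + u\right) - u = 3$)
$\frac{-1032 - 1013}{l{\left(5,4 \right)} 3 \cdot 11 + 2025} = \frac{-1032 - 1013}{3 \cdot 3 \cdot 11 + 2025} = - \frac{2045}{9 \cdot 11 + 2025} = - \frac{2045}{99 + 2025} = - \frac{2045}{2124}$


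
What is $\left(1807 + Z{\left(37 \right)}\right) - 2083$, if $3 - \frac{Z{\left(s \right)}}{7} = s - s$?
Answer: $-255$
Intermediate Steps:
$Z{\left(s \right)} = 21$ ($Z{\left(s \right)} = 21 - 7 \left(s - s\right) = 21 - 0 = 21 + 0 = 21$)
$\left(1807 + Z{\left(37 \right)}\right) - 2083 = \left(1807 + 21\right) - 2083 = 1828 - 2083 = -255$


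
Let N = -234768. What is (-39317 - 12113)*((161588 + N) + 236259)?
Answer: -8387152970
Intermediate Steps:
(-39317 - 12113)*((161588 + N) + 236259) = (-39317 - 12113)*((161588 - 234768) + 236259) = -51430*(-73180 + 236259) = -51430*163079 = -8387152970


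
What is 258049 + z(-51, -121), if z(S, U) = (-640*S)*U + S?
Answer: -3691442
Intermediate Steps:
z(S, U) = S - 640*S*U (z(S, U) = -640*S*U + S = S - 640*S*U)
258049 + z(-51, -121) = 258049 - 51*(1 - 640*(-121)) = 258049 - 51*(1 + 77440) = 258049 - 51*77441 = 258049 - 3949491 = -3691442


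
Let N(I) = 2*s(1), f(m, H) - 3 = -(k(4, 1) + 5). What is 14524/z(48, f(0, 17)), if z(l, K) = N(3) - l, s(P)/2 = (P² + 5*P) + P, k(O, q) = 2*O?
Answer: -3631/5 ≈ -726.20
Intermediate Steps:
s(P) = 2*P² + 12*P (s(P) = 2*((P² + 5*P) + P) = 2*(P² + 6*P) = 2*P² + 12*P)
f(m, H) = -10 (f(m, H) = 3 - (2*4 + 5) = 3 - (8 + 5) = 3 - 1*13 = 3 - 13 = -10)
N(I) = 28 (N(I) = 2*(2*1*(6 + 1)) = 2*(2*1*7) = 2*14 = 28)
z(l, K) = 28 - l
14524/z(48, f(0, 17)) = 14524/(28 - 1*48) = 14524/(28 - 48) = 14524/(-20) = 14524*(-1/20) = -3631/5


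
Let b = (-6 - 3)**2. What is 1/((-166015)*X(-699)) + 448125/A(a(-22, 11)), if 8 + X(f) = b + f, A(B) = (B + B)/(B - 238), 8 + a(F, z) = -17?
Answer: 122483216985563/51962695 ≈ 2.3571e+6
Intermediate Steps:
a(F, z) = -25 (a(F, z) = -8 - 17 = -25)
b = 81 (b = (-9)**2 = 81)
A(B) = 2*B/(-238 + B) (A(B) = (2*B)/(-238 + B) = 2*B/(-238 + B))
X(f) = 73 + f (X(f) = -8 + (81 + f) = 73 + f)
1/((-166015)*X(-699)) + 448125/A(a(-22, 11)) = 1/((-166015)*(73 - 699)) + 448125/((2*(-25)/(-238 - 25))) = -1/166015/(-626) + 448125/((2*(-25)/(-263))) = -1/166015*(-1/626) + 448125/((2*(-25)*(-1/263))) = 1/103925390 + 448125/(50/263) = 1/103925390 + 448125*(263/50) = 1/103925390 + 4714275/2 = 122483216985563/51962695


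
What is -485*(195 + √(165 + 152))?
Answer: -94575 - 485*√317 ≈ -1.0321e+5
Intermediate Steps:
-485*(195 + √(165 + 152)) = -485*(195 + √317) = -94575 - 485*√317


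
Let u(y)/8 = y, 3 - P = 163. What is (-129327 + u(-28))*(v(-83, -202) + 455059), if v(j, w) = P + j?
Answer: -58921867616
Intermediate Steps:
P = -160 (P = 3 - 1*163 = 3 - 163 = -160)
v(j, w) = -160 + j
u(y) = 8*y
(-129327 + u(-28))*(v(-83, -202) + 455059) = (-129327 + 8*(-28))*((-160 - 83) + 455059) = (-129327 - 224)*(-243 + 455059) = -129551*454816 = -58921867616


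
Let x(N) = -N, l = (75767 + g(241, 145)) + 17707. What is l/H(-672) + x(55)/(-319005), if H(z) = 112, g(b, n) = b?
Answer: 5979111947/7145712 ≈ 836.74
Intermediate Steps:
l = 93715 (l = (75767 + 241) + 17707 = 76008 + 17707 = 93715)
l/H(-672) + x(55)/(-319005) = 93715/112 - 1*55/(-319005) = 93715*(1/112) - 55*(-1/319005) = 93715/112 + 11/63801 = 5979111947/7145712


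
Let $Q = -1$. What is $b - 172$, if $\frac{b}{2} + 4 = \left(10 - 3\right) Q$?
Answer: $-194$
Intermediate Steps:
$b = -22$ ($b = -8 + 2 \left(10 - 3\right) \left(-1\right) = -8 + 2 \cdot 7 \left(-1\right) = -8 + 2 \left(-7\right) = -8 - 14 = -22$)
$b - 172 = -22 - 172 = -194$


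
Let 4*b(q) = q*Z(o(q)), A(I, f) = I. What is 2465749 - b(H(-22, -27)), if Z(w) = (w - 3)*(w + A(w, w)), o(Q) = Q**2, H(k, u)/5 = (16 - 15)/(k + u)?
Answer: 696513062297876/282475249 ≈ 2.4657e+6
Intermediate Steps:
H(k, u) = 5/(k + u) (H(k, u) = 5*((16 - 15)/(k + u)) = 5*(1/(k + u)) = 5/(k + u))
Z(w) = 2*w*(-3 + w) (Z(w) = (w - 3)*(w + w) = (-3 + w)*(2*w) = 2*w*(-3 + w))
b(q) = q**3*(-3 + q**2)/2 (b(q) = (q*(2*q**2*(-3 + q**2)))/4 = (2*q**3*(-3 + q**2))/4 = q**3*(-3 + q**2)/2)
2465749 - b(H(-22, -27)) = 2465749 - (5/(-22 - 27))**3*(-3 + (5/(-22 - 27))**2)/2 = 2465749 - (5/(-49))**3*(-3 + (5/(-49))**2)/2 = 2465749 - (5*(-1/49))**3*(-3 + (5*(-1/49))**2)/2 = 2465749 - (-5/49)**3*(-3 + (-5/49)**2)/2 = 2465749 - (-125)*(-3 + 25/2401)/(2*117649) = 2465749 - (-125)*(-7178)/(2*117649*2401) = 2465749 - 1*448625/282475249 = 2465749 - 448625/282475249 = 696513062297876/282475249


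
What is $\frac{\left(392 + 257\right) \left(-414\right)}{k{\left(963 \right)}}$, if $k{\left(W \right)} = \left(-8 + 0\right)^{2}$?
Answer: $- \frac{134343}{32} \approx -4198.2$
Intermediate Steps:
$k{\left(W \right)} = 64$ ($k{\left(W \right)} = \left(-8\right)^{2} = 64$)
$\frac{\left(392 + 257\right) \left(-414\right)}{k{\left(963 \right)}} = \frac{\left(392 + 257\right) \left(-414\right)}{64} = 649 \left(-414\right) \frac{1}{64} = \left(-268686\right) \frac{1}{64} = - \frac{134343}{32}$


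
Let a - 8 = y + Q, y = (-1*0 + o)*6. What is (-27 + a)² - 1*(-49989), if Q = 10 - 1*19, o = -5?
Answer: 53353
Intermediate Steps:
Q = -9 (Q = 10 - 19 = -9)
y = -30 (y = (-1*0 - 5)*6 = (0 - 5)*6 = -5*6 = -30)
a = -31 (a = 8 + (-30 - 9) = 8 - 39 = -31)
(-27 + a)² - 1*(-49989) = (-27 - 31)² - 1*(-49989) = (-58)² + 49989 = 3364 + 49989 = 53353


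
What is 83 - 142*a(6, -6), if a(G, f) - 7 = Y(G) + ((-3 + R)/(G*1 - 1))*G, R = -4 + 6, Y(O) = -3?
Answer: -1573/5 ≈ -314.60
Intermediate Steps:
R = 2
a(G, f) = 4 - G/(-1 + G) (a(G, f) = 7 + (-3 + ((-3 + 2)/(G*1 - 1))*G) = 7 + (-3 + (-1/(G - 1))*G) = 7 + (-3 + (-1/(-1 + G))*G) = 7 + (-3 - G/(-1 + G)) = 4 - G/(-1 + G))
83 - 142*a(6, -6) = 83 - 142*(-4 + 3*6)/(-1 + 6) = 83 - 142*(-4 + 18)/5 = 83 - 142*14/5 = 83 - 1988/5 = -1573/5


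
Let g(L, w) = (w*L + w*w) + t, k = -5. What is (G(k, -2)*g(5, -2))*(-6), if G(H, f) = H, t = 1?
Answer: -150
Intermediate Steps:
g(L, w) = 1 + w² + L*w (g(L, w) = (w*L + w*w) + 1 = (L*w + w²) + 1 = (w² + L*w) + 1 = 1 + w² + L*w)
(G(k, -2)*g(5, -2))*(-6) = -5*(1 + (-2)² + 5*(-2))*(-6) = -5*(1 + 4 - 10)*(-6) = -5*(-5)*(-6) = 25*(-6) = -150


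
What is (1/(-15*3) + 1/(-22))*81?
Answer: -603/110 ≈ -5.4818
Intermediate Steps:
(1/(-15*3) + 1/(-22))*81 = (-1/15*1/3 + 1*(-1/22))*81 = (-1/45 - 1/22)*81 = -67/990*81 = -603/110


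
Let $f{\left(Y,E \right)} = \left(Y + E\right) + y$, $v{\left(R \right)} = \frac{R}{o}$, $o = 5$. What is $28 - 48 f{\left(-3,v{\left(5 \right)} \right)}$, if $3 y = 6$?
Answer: $28$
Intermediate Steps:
$v{\left(R \right)} = \frac{R}{5}$
$y = 2$ ($y = \frac{1}{3} \cdot 6 = 2$)
$f{\left(Y,E \right)} = 2 + E + Y$ ($f{\left(Y,E \right)} = \left(Y + E\right) + 2 = \left(E + Y\right) + 2 = 2 + E + Y$)
$28 - 48 f{\left(-3,v{\left(5 \right)} \right)} = 28 - 48 \left(2 + \frac{1}{5} \cdot 5 - 3\right) = 28 - 48 \left(2 + 1 - 3\right) = 28 - 0 = 28 + 0 = 28$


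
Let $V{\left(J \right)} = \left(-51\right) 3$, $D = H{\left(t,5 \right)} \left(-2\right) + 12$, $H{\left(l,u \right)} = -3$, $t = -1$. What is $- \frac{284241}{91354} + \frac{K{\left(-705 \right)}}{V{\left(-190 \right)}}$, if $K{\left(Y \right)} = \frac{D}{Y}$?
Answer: $- \frac{3406445677}{1094877690} \approx -3.1113$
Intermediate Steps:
$D = 18$ ($D = \left(-3\right) \left(-2\right) + 12 = 6 + 12 = 18$)
$V{\left(J \right)} = -153$
$K{\left(Y \right)} = \frac{18}{Y}$
$- \frac{284241}{91354} + \frac{K{\left(-705 \right)}}{V{\left(-190 \right)}} = - \frac{284241}{91354} + \frac{18 \frac{1}{-705}}{-153} = \left(-284241\right) \frac{1}{91354} + 18 \left(- \frac{1}{705}\right) \left(- \frac{1}{153}\right) = - \frac{284241}{91354} - - \frac{2}{11985} = - \frac{284241}{91354} + \frac{2}{11985} = - \frac{3406445677}{1094877690}$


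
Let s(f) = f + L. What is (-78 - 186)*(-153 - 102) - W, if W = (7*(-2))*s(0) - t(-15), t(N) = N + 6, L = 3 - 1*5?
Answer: 67283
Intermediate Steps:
L = -2 (L = 3 - 5 = -2)
t(N) = 6 + N
s(f) = -2 + f (s(f) = f - 2 = -2 + f)
W = 37 (W = (7*(-2))*(-2 + 0) - (6 - 15) = -14*(-2) - 1*(-9) = 28 + 9 = 37)
(-78 - 186)*(-153 - 102) - W = (-78 - 186)*(-153 - 102) - 1*37 = -264*(-255) - 37 = 67320 - 37 = 67283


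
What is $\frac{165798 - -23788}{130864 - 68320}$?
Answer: $\frac{94793}{31272} \approx 3.0312$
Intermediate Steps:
$\frac{165798 - -23788}{130864 - 68320} = \frac{165798 + \left(24024 - 236\right)}{62544} = \left(165798 + 23788\right) \frac{1}{62544} = 189586 \cdot \frac{1}{62544} = \frac{94793}{31272}$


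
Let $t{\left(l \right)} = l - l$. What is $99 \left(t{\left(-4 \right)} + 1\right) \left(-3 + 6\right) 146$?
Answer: $43362$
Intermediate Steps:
$t{\left(l \right)} = 0$
$99 \left(t{\left(-4 \right)} + 1\right) \left(-3 + 6\right) 146 = 99 \left(0 + 1\right) \left(-3 + 6\right) 146 = 99 \cdot 1 \cdot 3 \cdot 146 = 99 \cdot 3 \cdot 146 = 297 \cdot 146 = 43362$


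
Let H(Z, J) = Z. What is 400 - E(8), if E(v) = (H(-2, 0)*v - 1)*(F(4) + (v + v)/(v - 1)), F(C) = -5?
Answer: 2477/7 ≈ 353.86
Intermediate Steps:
E(v) = (-1 - 2*v)*(-5 + 2*v/(-1 + v)) (E(v) = (-2*v - 1)*(-5 + (v + v)/(v - 1)) = (-1 - 2*v)*(-5 + (2*v)/(-1 + v)) = (-1 - 2*v)*(-5 + 2*v/(-1 + v)))
400 - E(8) = 400 - (-5 - 7*8 + 6*8²)/(-1 + 8) = 400 - (-5 - 56 + 6*64)/7 = 400 - (-5 - 56 + 384)/7 = 400 - 323/7 = 2477/7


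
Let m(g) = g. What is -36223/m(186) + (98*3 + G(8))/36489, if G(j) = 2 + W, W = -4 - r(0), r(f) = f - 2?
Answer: -440562121/2262318 ≈ -194.74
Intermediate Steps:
r(f) = -2 + f
W = -2 (W = -4 - (-2 + 0) = -4 - 1*(-2) = -4 + 2 = -2)
G(j) = 0 (G(j) = 2 - 2 = 0)
-36223/m(186) + (98*3 + G(8))/36489 = -36223/186 + (98*3 + 0)/36489 = -36223*1/186 + (294 + 0)*(1/36489) = -36223/186 + 294*(1/36489) = -36223/186 + 98/12163 = -440562121/2262318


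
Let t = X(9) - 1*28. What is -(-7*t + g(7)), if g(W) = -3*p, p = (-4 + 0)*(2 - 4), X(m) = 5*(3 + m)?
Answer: 248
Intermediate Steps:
X(m) = 15 + 5*m
p = 8 (p = -4*(-2) = 8)
t = 32 (t = (15 + 5*9) - 1*28 = (15 + 45) - 28 = 60 - 28 = 32)
g(W) = -24 (g(W) = -3*8 = -24)
-(-7*t + g(7)) = -(-7*32 - 24) = -(-224 - 24) = -1*(-248) = 248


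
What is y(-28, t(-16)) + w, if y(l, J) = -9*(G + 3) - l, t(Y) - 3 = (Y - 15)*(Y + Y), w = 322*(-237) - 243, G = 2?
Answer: -76574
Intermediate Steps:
w = -76557 (w = -76314 - 243 = -76557)
t(Y) = 3 + 2*Y*(-15 + Y) (t(Y) = 3 + (Y - 15)*(Y + Y) = 3 + (-15 + Y)*(2*Y) = 3 + 2*Y*(-15 + Y))
y(l, J) = -45 - l (y(l, J) = -9*(2 + 3) - l = -9*5 - l = -45 - l)
y(-28, t(-16)) + w = (-45 - 1*(-28)) - 76557 = (-45 + 28) - 76557 = -17 - 76557 = -76574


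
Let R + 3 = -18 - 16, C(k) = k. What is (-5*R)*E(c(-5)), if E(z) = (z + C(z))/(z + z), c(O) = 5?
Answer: 185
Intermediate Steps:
R = -37 (R = -3 + (-18 - 16) = -3 - 34 = -37)
E(z) = 1 (E(z) = (z + z)/(z + z) = (2*z)/((2*z)) = (2*z)*(1/(2*z)) = 1)
(-5*R)*E(c(-5)) = -5*(-37)*1 = 185*1 = 185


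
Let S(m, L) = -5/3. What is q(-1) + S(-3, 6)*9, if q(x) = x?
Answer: -16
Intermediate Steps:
S(m, L) = -5/3 (S(m, L) = -5*⅓ = -5/3)
q(-1) + S(-3, 6)*9 = -1 - 5/3*9 = -1 - 15 = -16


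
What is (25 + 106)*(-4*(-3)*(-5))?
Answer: -7860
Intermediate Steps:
(25 + 106)*(-4*(-3)*(-5)) = 131*(12*(-5)) = 131*(-60) = -7860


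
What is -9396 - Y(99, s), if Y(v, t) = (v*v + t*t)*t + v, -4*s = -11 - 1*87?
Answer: -2114605/8 ≈ -2.6433e+5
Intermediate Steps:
s = 49/2 (s = -(-11 - 1*87)/4 = -(-11 - 87)/4 = -¼*(-98) = 49/2 ≈ 24.500)
Y(v, t) = v + t*(t² + v²) (Y(v, t) = (v² + t²)*t + v = (t² + v²)*t + v = t*(t² + v²) + v = v + t*(t² + v²))
-9396 - Y(99, s) = -9396 - (99 + (49/2)³ + (49/2)*99²) = -9396 - (99 + 117649/8 + (49/2)*9801) = -9396 - (99 + 117649/8 + 480249/2) = -9396 - 1*2039437/8 = -9396 - 2039437/8 = -2114605/8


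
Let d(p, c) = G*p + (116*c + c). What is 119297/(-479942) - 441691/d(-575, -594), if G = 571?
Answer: 5307321661/6159095686 ≈ 0.86170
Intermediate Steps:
d(p, c) = 117*c + 571*p (d(p, c) = 571*p + (116*c + c) = 571*p + 117*c = 117*c + 571*p)
119297/(-479942) - 441691/d(-575, -594) = 119297/(-479942) - 441691/(117*(-594) + 571*(-575)) = 119297*(-1/479942) - 441691/(-69498 - 328325) = -119297/479942 - 441691/(-397823) = -119297/479942 - 441691*(-1/397823) = -119297/479942 + 441691/397823 = 5307321661/6159095686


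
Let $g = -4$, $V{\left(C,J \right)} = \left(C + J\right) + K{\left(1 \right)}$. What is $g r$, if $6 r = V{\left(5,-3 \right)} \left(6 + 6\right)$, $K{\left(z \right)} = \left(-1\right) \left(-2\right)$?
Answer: $-32$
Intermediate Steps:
$K{\left(z \right)} = 2$
$V{\left(C,J \right)} = 2 + C + J$ ($V{\left(C,J \right)} = \left(C + J\right) + 2 = 2 + C + J$)
$r = 8$ ($r = \frac{\left(2 + 5 - 3\right) \left(6 + 6\right)}{6} = \frac{4 \cdot 12}{6} = \frac{1}{6} \cdot 48 = 8$)
$g r = \left(-4\right) 8 = -32$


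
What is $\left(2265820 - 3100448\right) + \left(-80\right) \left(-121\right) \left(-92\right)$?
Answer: $-1725188$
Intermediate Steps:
$\left(2265820 - 3100448\right) + \left(-80\right) \left(-121\right) \left(-92\right) = -834628 + 9680 \left(-92\right) = -834628 - 890560 = -1725188$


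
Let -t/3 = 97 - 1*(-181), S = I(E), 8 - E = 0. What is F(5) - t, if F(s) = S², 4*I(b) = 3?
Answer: 13353/16 ≈ 834.56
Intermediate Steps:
E = 8 (E = 8 - 1*0 = 8 + 0 = 8)
I(b) = ¾ (I(b) = (¼)*3 = ¾)
S = ¾ ≈ 0.75000
t = -834 (t = -3*(97 - 1*(-181)) = -3*(97 + 181) = -3*278 = -834)
F(s) = 9/16 (F(s) = (¾)² = 9/16)
F(5) - t = 9/16 - 1*(-834) = 9/16 + 834 = 13353/16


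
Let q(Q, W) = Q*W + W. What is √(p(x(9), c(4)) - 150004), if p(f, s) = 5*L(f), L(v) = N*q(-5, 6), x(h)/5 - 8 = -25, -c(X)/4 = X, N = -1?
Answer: 2*I*√37471 ≈ 387.15*I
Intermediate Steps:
q(Q, W) = W + Q*W
c(X) = -4*X
x(h) = -85 (x(h) = 40 + 5*(-25) = 40 - 125 = -85)
L(v) = 24 (L(v) = -6*(1 - 5) = -6*(-4) = -1*(-24) = 24)
p(f, s) = 120 (p(f, s) = 5*24 = 120)
√(p(x(9), c(4)) - 150004) = √(120 - 150004) = √(-149884) = 2*I*√37471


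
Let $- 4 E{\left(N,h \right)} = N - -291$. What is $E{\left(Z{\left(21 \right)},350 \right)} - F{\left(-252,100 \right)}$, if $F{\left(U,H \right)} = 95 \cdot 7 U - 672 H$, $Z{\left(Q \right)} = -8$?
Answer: $\frac{938837}{4} \approx 2.3471 \cdot 10^{5}$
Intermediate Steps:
$E{\left(N,h \right)} = - \frac{291}{4} - \frac{N}{4}$ ($E{\left(N,h \right)} = - \frac{N - -291}{4} = - \frac{N + 291}{4} = - \frac{291 + N}{4} = - \frac{291}{4} - \frac{N}{4}$)
$F{\left(U,H \right)} = - 672 H + 665 U$ ($F{\left(U,H \right)} = 665 U - 672 H = - 672 H + 665 U$)
$E{\left(Z{\left(21 \right)},350 \right)} - F{\left(-252,100 \right)} = \left(- \frac{291}{4} - -2\right) - \left(\left(-672\right) 100 + 665 \left(-252\right)\right) = \left(- \frac{291}{4} + 2\right) - \left(-67200 - 167580\right) = - \frac{283}{4} - -234780 = - \frac{283}{4} + 234780 = \frac{938837}{4}$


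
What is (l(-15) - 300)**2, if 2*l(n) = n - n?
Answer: 90000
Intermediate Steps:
l(n) = 0 (l(n) = (n - n)/2 = (1/2)*0 = 0)
(l(-15) - 300)**2 = (0 - 300)**2 = (-300)**2 = 90000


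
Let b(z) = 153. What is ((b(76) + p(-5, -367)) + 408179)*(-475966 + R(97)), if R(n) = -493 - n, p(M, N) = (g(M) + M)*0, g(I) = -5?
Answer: -194593064592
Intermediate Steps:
p(M, N) = 0 (p(M, N) = (-5 + M)*0 = 0)
((b(76) + p(-5, -367)) + 408179)*(-475966 + R(97)) = ((153 + 0) + 408179)*(-475966 + (-493 - 1*97)) = (153 + 408179)*(-475966 + (-493 - 97)) = 408332*(-475966 - 590) = 408332*(-476556) = -194593064592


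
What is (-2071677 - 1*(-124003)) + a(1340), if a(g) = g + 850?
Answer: -1945484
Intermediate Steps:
a(g) = 850 + g
(-2071677 - 1*(-124003)) + a(1340) = (-2071677 - 1*(-124003)) + (850 + 1340) = (-2071677 + 124003) + 2190 = -1947674 + 2190 = -1945484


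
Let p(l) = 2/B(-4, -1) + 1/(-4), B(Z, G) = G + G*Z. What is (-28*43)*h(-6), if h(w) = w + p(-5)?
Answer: 20167/3 ≈ 6722.3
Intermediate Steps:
p(l) = 5/12 (p(l) = 2/((-(1 - 4))) + 1/(-4) = 2/((-1*(-3))) + 1*(-¼) = 2/3 - ¼ = 2*(⅓) - ¼ = ⅔ - ¼ = 5/12)
h(w) = 5/12 + w (h(w) = w + 5/12 = 5/12 + w)
(-28*43)*h(-6) = (-28*43)*(5/12 - 6) = -1204*(-67/12) = 20167/3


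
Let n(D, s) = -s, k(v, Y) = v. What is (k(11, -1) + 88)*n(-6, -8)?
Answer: 792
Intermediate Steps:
(k(11, -1) + 88)*n(-6, -8) = (11 + 88)*(-1*(-8)) = 99*8 = 792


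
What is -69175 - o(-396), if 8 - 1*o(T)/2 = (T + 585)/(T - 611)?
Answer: -69675715/1007 ≈ -69191.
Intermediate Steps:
o(T) = 16 - 2*(585 + T)/(-611 + T) (o(T) = 16 - 2*(T + 585)/(T - 611) = 16 - 2*(585 + T)/(-611 + T))
-69175 - o(-396) = -69175 - 2*(-5473 + 7*(-396))/(-611 - 396) = -69175 - 2*(-5473 - 2772)/(-1007) = -69175 - 2*(-1)*(-8245)/1007 = -69175 - 1*16490/1007 = -69175 - 16490/1007 = -69675715/1007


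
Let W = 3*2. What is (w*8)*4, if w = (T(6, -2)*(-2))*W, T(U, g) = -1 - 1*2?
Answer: 1152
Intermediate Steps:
T(U, g) = -3 (T(U, g) = -1 - 2 = -3)
W = 6
w = 36 (w = -3*(-2)*6 = 6*6 = 36)
(w*8)*4 = (36*8)*4 = 288*4 = 1152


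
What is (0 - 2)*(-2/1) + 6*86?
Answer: 520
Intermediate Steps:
(0 - 2)*(-2/1) + 6*86 = -(-4) + 516 = -2*(-2) + 516 = 4 + 516 = 520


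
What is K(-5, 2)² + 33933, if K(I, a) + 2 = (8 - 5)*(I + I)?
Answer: 34957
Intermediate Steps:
K(I, a) = -2 + 6*I (K(I, a) = -2 + (8 - 5)*(I + I) = -2 + 3*(2*I) = -2 + 6*I)
K(-5, 2)² + 33933 = (-2 + 6*(-5))² + 33933 = (-2 - 30)² + 33933 = (-32)² + 33933 = 1024 + 33933 = 34957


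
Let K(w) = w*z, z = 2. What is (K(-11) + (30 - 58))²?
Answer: 2500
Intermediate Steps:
K(w) = 2*w (K(w) = w*2 = 2*w)
(K(-11) + (30 - 58))² = (2*(-11) + (30 - 58))² = (-22 - 28)² = (-50)² = 2500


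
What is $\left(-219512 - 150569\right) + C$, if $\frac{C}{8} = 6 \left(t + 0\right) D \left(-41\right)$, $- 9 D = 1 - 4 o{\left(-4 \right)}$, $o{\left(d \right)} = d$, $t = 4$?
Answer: $- \frac{1065635}{3} \approx -3.5521 \cdot 10^{5}$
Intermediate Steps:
$D = - \frac{17}{9}$ ($D = - \frac{1 - -16}{9} = - \frac{1 + 16}{9} = \left(- \frac{1}{9}\right) 17 = - \frac{17}{9} \approx -1.8889$)
$C = \frac{44608}{3}$ ($C = 8 \cdot 6 \left(4 + 0\right) \left(- \frac{17}{9}\right) \left(-41\right) = 8 \cdot 6 \cdot 4 \left(- \frac{17}{9}\right) \left(-41\right) = 8 \cdot 24 \left(- \frac{17}{9}\right) \left(-41\right) = 8 \left(\left(- \frac{136}{3}\right) \left(-41\right)\right) = 8 \cdot \frac{5576}{3} = \frac{44608}{3} \approx 14869.0$)
$\left(-219512 - 150569\right) + C = \left(-219512 - 150569\right) + \frac{44608}{3} = -370081 + \frac{44608}{3} = - \frac{1065635}{3}$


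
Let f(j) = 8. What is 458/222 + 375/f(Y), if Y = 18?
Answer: 43457/888 ≈ 48.938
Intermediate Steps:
458/222 + 375/f(Y) = 458/222 + 375/8 = 458*(1/222) + 375*(1/8) = 229/111 + 375/8 = 43457/888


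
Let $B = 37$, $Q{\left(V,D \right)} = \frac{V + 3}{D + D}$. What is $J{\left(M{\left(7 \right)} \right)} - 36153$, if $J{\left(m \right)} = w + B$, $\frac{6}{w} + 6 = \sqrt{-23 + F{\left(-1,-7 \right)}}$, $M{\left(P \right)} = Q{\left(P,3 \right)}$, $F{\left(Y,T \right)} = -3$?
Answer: $- \frac{1119614}{31} - \frac{3 i \sqrt{26}}{31} \approx -36117.0 - 0.49345 i$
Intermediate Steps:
$Q{\left(V,D \right)} = \frac{3 + V}{2 D}$
$M{\left(P \right)} = \frac{1}{2} + \frac{P}{6}$ ($M{\left(P \right)} = \frac{3 + P}{2 \cdot 3} = \frac{1}{2} \cdot \frac{1}{3} \left(3 + P\right) = \frac{1}{2} + \frac{P}{6}$)
$w = \frac{6}{-6 + i \sqrt{26}}$ ($w = \frac{6}{-6 + \sqrt{-23 - 3}} = \frac{6}{-6 + \sqrt{-26}} = \frac{6}{-6 + i \sqrt{26}} \approx -0.58065 - 0.49345 i$)
$J{\left(m \right)} = \frac{1129}{31} - \frac{3 i \sqrt{26}}{31}$ ($J{\left(m \right)} = \left(- \frac{18}{31} - \frac{3 i \sqrt{26}}{31}\right) + 37 = \frac{1129}{31} - \frac{3 i \sqrt{26}}{31}$)
$J{\left(M{\left(7 \right)} \right)} - 36153 = \left(\frac{1129}{31} - \frac{3 i \sqrt{26}}{31}\right) - 36153 = - \frac{1119614}{31} - \frac{3 i \sqrt{26}}{31}$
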